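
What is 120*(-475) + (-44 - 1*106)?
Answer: -57150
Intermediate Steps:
120*(-475) + (-44 - 1*106) = -57000 + (-44 - 106) = -57000 - 150 = -57150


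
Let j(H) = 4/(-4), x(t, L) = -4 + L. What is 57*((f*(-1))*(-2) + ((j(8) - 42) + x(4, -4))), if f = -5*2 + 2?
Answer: -3819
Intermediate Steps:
f = -8 (f = -10 + 2 = -8)
j(H) = -1 (j(H) = 4*(-¼) = -1)
57*((f*(-1))*(-2) + ((j(8) - 42) + x(4, -4))) = 57*(-8*(-1)*(-2) + ((-1 - 42) + (-4 - 4))) = 57*(8*(-2) + (-43 - 8)) = 57*(-16 - 51) = 57*(-67) = -3819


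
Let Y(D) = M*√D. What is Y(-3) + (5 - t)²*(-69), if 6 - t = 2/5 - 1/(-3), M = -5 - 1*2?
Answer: -368/75 - 7*I*√3 ≈ -4.9067 - 12.124*I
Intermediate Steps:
M = -7 (M = -5 - 2 = -7)
t = 79/15 (t = 6 - (2/5 - 1/(-3)) = 6 - (2*(⅕) - 1*(-⅓)) = 6 - (⅖ + ⅓) = 6 - 1*11/15 = 6 - 11/15 = 79/15 ≈ 5.2667)
Y(D) = -7*√D
Y(-3) + (5 - t)²*(-69) = -7*I*√3 + (5 - 1*79/15)²*(-69) = -7*I*√3 + (5 - 79/15)²*(-69) = -7*I*√3 + (-4/15)²*(-69) = -7*I*√3 + (16/225)*(-69) = -7*I*√3 - 368/75 = -368/75 - 7*I*√3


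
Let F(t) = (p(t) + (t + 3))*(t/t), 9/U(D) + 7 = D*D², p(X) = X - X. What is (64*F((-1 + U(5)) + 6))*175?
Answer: 5336800/59 ≈ 90454.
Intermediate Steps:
p(X) = 0
U(D) = 9/(-7 + D³) (U(D) = 9/(-7 + D*D²) = 9/(-7 + D³))
F(t) = 3 + t (F(t) = (0 + (t + 3))*(t/t) = (0 + (3 + t))*1 = (3 + t)*1 = 3 + t)
(64*F((-1 + U(5)) + 6))*175 = (64*(3 + ((-1 + 9/(-7 + 5³)) + 6)))*175 = (64*(3 + ((-1 + 9/(-7 + 125)) + 6)))*175 = (64*(3 + ((-1 + 9/118) + 6)))*175 = (64*(3 + (-109/118 + 6)))*175 = (64*(3 + 599/118))*175 = (64*(953/118))*175 = (30496/59)*175 = 5336800/59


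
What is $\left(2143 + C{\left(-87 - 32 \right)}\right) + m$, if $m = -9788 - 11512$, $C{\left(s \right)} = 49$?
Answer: $-19108$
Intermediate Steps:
$m = -21300$ ($m = -9788 - 11512 = -21300$)
$\left(2143 + C{\left(-87 - 32 \right)}\right) + m = \left(2143 + 49\right) - 21300 = 2192 - 21300 = -19108$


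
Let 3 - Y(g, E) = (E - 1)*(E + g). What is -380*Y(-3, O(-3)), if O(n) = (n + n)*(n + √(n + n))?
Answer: 13680 - 72960*I*√6 ≈ 13680.0 - 1.7871e+5*I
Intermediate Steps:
O(n) = 2*n*(n + √2*√n) (O(n) = (2*n)*(n + √(2*n)) = (2*n)*(n + √2*√n) = 2*n*(n + √2*√n))
Y(g, E) = 3 - (-1 + E)*(E + g) (Y(g, E) = 3 - (E - 1)*(E + g) = 3 - (-1 + E)*(E + g))
-380*Y(-3, O(-3)) = -380*(3 + (2*(-3)² + 2*√2*(-3)^(3/2)) - 3 - (2*(-3)² + 2*√2*(-3)^(3/2))² - 1*(2*(-3)² + 2*√2*(-3)^(3/2))*(-3)) = -380*(3 + (2*9 + 2*√2*(-3*I*√3)) - 3 - (2*9 + 2*√2*(-3*I*√3))² - 1*(2*9 + 2*√2*(-3*I*√3))*(-3)) = -380*(3 + (18 - 6*I*√6) - 3 - (18 - 6*I*√6)² - 1*(18 - 6*I*√6)*(-3)) = -380*(3 + (18 - 6*I*√6) - 3 - (18 - 6*I*√6)² + (54 - 18*I*√6)) = -380*(72 - (18 - 6*I*√6)² - 24*I*√6) = -27360 + 380*(18 - 6*I*√6)² + 9120*I*√6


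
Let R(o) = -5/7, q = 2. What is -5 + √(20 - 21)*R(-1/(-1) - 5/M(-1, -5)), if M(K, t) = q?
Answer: -5 - 5*I/7 ≈ -5.0 - 0.71429*I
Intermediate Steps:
M(K, t) = 2
R(o) = -5/7 (R(o) = -5*⅐ = -5/7)
-5 + √(20 - 21)*R(-1/(-1) - 5/M(-1, -5)) = -5 + √(20 - 21)*(-5/7) = -5 + √(-1)*(-5/7) = -5 + I*(-5/7) = -5 - 5*I/7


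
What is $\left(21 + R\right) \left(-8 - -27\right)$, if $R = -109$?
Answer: $-1672$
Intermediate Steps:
$\left(21 + R\right) \left(-8 - -27\right) = \left(21 - 109\right) \left(-8 - -27\right) = - 88 \left(-8 + 27\right) = \left(-88\right) 19 = -1672$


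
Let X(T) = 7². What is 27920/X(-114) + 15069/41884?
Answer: 1170139661/2052316 ≈ 570.16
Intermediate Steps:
X(T) = 49
27920/X(-114) + 15069/41884 = 27920/49 + 15069/41884 = 1170139661/2052316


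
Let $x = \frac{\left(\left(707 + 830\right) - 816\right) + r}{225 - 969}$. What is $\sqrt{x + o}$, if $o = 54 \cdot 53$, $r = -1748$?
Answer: $\frac{\sqrt{396246030}}{372} \approx 53.511$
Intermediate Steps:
$o = 2862$
$x = \frac{1027}{744}$ ($x = \frac{\left(\left(707 + 830\right) - 816\right) - 1748}{225 - 969} = \frac{\left(1537 - 816\right) - 1748}{-744} = \left(721 - 1748\right) \left(- \frac{1}{744}\right) = \left(-1027\right) \left(- \frac{1}{744}\right) = \frac{1027}{744} \approx 1.3804$)
$\sqrt{x + o} = \sqrt{\frac{1027}{744} + 2862} = \sqrt{\frac{2130355}{744}} = \frac{\sqrt{396246030}}{372}$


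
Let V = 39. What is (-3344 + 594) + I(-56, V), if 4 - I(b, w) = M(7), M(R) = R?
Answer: -2753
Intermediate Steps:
I(b, w) = -3 (I(b, w) = 4 - 1*7 = 4 - 7 = -3)
(-3344 + 594) + I(-56, V) = (-3344 + 594) - 3 = -2750 - 3 = -2753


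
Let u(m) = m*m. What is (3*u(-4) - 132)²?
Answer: 7056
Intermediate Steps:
u(m) = m²
(3*u(-4) - 132)² = (3*(-4)² - 132)² = (3*16 - 132)² = (48 - 132)² = (-84)² = 7056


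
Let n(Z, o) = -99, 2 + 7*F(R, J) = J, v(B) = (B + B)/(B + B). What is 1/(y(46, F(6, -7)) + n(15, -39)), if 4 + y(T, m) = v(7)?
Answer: -1/102 ≈ -0.0098039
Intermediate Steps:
v(B) = 1 (v(B) = (2*B)/((2*B)) = (2*B)*(1/(2*B)) = 1)
F(R, J) = -2/7 + J/7
y(T, m) = -3 (y(T, m) = -4 + 1 = -3)
1/(y(46, F(6, -7)) + n(15, -39)) = 1/(-3 - 99) = 1/(-102) = -1/102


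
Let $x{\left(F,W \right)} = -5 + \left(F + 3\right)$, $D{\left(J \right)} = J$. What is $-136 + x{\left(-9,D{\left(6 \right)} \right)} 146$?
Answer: $-1742$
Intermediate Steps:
$x{\left(F,W \right)} = -2 + F$ ($x{\left(F,W \right)} = -5 + \left(3 + F\right) = -2 + F$)
$-136 + x{\left(-9,D{\left(6 \right)} \right)} 146 = -136 + \left(-2 - 9\right) 146 = -136 - 1606 = -1742$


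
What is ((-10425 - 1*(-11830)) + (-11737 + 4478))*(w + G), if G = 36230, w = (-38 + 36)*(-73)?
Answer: -212945104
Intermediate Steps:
w = 146 (w = -2*(-73) = 146)
((-10425 - 1*(-11830)) + (-11737 + 4478))*(w + G) = ((-10425 - 1*(-11830)) + (-11737 + 4478))*(146 + 36230) = ((-10425 + 11830) - 7259)*36376 = (1405 - 7259)*36376 = -5854*36376 = -212945104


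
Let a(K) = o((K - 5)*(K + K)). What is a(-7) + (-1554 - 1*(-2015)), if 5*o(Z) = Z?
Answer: 2473/5 ≈ 494.60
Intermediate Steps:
o(Z) = Z/5
a(K) = 2*K*(-5 + K)/5 (a(K) = ((K - 5)*(K + K))/5 = ((-5 + K)*(2*K))/5 = (2*K*(-5 + K))/5 = 2*K*(-5 + K)/5)
a(-7) + (-1554 - 1*(-2015)) = (2/5)*(-7)*(-5 - 7) + (-1554 - 1*(-2015)) = (2/5)*(-7)*(-12) + (-1554 + 2015) = 168/5 + 461 = 2473/5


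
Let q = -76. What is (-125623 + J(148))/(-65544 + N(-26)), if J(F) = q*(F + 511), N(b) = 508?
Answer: 175707/65036 ≈ 2.7017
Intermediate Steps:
J(F) = -38836 - 76*F (J(F) = -76*(F + 511) = -76*(511 + F) = -38836 - 76*F)
(-125623 + J(148))/(-65544 + N(-26)) = (-125623 + (-38836 - 76*148))/(-65544 + 508) = (-125623 + (-38836 - 11248))/(-65036) = (-125623 - 50084)*(-1/65036) = -175707*(-1/65036) = 175707/65036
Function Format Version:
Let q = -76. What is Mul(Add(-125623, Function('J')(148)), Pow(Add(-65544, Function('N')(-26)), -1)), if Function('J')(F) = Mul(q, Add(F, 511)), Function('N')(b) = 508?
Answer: Rational(175707, 65036) ≈ 2.7017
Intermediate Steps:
Function('J')(F) = Add(-38836, Mul(-76, F)) (Function('J')(F) = Mul(-76, Add(F, 511)) = Mul(-76, Add(511, F)) = Add(-38836, Mul(-76, F)))
Mul(Add(-125623, Function('J')(148)), Pow(Add(-65544, Function('N')(-26)), -1)) = Mul(Add(-125623, Add(-38836, Mul(-76, 148))), Pow(Add(-65544, 508), -1)) = Mul(Add(-125623, Add(-38836, -11248)), Pow(-65036, -1)) = Mul(Add(-125623, -50084), Rational(-1, 65036)) = Mul(-175707, Rational(-1, 65036)) = Rational(175707, 65036)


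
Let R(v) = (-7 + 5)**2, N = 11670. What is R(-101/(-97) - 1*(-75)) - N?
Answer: -11666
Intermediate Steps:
R(v) = 4 (R(v) = (-2)**2 = 4)
R(-101/(-97) - 1*(-75)) - N = 4 - 1*11670 = 4 - 11670 = -11666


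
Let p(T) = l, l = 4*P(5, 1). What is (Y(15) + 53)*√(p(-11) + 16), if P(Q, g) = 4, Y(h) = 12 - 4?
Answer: 244*√2 ≈ 345.07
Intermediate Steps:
Y(h) = 8
l = 16 (l = 4*4 = 16)
p(T) = 16
(Y(15) + 53)*√(p(-11) + 16) = (8 + 53)*√(16 + 16) = 61*√32 = 61*(4*√2) = 244*√2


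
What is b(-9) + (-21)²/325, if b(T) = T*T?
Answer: 26766/325 ≈ 82.357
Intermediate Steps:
b(T) = T²
b(-9) + (-21)²/325 = (-9)² + (-21)²/325 = 81 + (1/325)*441 = 81 + 441/325 = 26766/325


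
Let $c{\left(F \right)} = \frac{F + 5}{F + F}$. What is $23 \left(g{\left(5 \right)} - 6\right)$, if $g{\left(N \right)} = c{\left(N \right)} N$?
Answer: $-23$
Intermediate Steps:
$c{\left(F \right)} = \frac{5 + F}{2 F}$
$g{\left(N \right)} = \frac{5}{2} + \frac{N}{2}$ ($g{\left(N \right)} = \frac{5 + N}{2 N} N = \frac{5}{2} + \frac{N}{2}$)
$23 \left(g{\left(5 \right)} - 6\right) = 23 \left(\left(\frac{5}{2} + \frac{1}{2} \cdot 5\right) - 6\right) = 23 \left(\left(\frac{5}{2} + \frac{5}{2}\right) - 6\right) = 23 \left(5 - 6\right) = 23 \left(-1\right) = -23$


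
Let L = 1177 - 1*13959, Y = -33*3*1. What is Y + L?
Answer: -12881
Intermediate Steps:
Y = -99 (Y = -99*1 = -99)
L = -12782 (L = 1177 - 13959 = -12782)
Y + L = -99 - 12782 = -12881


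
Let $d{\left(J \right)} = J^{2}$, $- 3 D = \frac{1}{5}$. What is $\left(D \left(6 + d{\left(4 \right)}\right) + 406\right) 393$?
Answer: $\frac{794908}{5} \approx 1.5898 \cdot 10^{5}$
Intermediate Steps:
$D = - \frac{1}{15}$ ($D = - \frac{1}{3 \cdot 5} = \left(- \frac{1}{3}\right) \frac{1}{5} = - \frac{1}{15} \approx -0.066667$)
$\left(D \left(6 + d{\left(4 \right)}\right) + 406\right) 393 = \left(- \frac{6 + 4^{2}}{15} + 406\right) 393 = \left(- \frac{6 + 16}{15} + 406\right) 393 = \left(\left(- \frac{1}{15}\right) 22 + 406\right) 393 = \left(- \frac{22}{15} + 406\right) 393 = \frac{6068}{15} \cdot 393 = \frac{794908}{5}$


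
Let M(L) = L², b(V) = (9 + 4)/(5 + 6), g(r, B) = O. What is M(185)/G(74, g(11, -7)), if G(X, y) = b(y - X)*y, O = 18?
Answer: 376475/234 ≈ 1608.9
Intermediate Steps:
g(r, B) = 18
b(V) = 13/11
G(X, y) = 13*y/11
M(185)/G(74, g(11, -7)) = 185²/(((13/11)*18)) = 34225/(234/11) = 34225*(11/234) = 376475/234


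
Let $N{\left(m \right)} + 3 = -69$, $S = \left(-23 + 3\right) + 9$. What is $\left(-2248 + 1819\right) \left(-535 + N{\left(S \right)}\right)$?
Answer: $260403$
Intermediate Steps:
$S = -11$ ($S = -20 + 9 = -11$)
$N{\left(m \right)} = -72$ ($N{\left(m \right)} = -3 - 69 = -72$)
$\left(-2248 + 1819\right) \left(-535 + N{\left(S \right)}\right) = \left(-2248 + 1819\right) \left(-535 - 72\right) = \left(-429\right) \left(-607\right) = 260403$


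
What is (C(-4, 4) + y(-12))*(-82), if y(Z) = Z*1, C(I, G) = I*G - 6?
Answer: 2788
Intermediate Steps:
C(I, G) = -6 + G*I (C(I, G) = G*I - 6 = -6 + G*I)
y(Z) = Z
(C(-4, 4) + y(-12))*(-82) = ((-6 + 4*(-4)) - 12)*(-82) = ((-6 - 16) - 12)*(-82) = (-22 - 12)*(-82) = -34*(-82) = 2788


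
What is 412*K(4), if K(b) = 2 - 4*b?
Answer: -5768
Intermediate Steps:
412*K(4) = 412*(2 - 4*4) = 412*(2 - 16) = 412*(-14) = -5768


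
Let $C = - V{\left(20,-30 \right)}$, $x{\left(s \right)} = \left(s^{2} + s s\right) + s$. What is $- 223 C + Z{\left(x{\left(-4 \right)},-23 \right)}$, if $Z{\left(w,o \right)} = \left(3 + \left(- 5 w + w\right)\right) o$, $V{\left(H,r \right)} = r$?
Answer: $-4183$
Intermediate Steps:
$x{\left(s \right)} = s + 2 s^{2}$ ($x{\left(s \right)} = \left(s^{2} + s^{2}\right) + s = 2 s^{2} + s = s + 2 s^{2}$)
$Z{\left(w,o \right)} = o \left(3 - 4 w\right)$ ($Z{\left(w,o \right)} = \left(3 - 4 w\right) o = o \left(3 - 4 w\right)$)
$C = 30$ ($C = \left(-1\right) \left(-30\right) = 30$)
$- 223 C + Z{\left(x{\left(-4 \right)},-23 \right)} = \left(-223\right) 30 - 23 \left(3 - 4 \left(- 4 \left(1 + 2 \left(-4\right)\right)\right)\right) = -6690 - 23 \left(3 - 4 \left(- 4 \left(1 - 8\right)\right)\right) = -6690 - 23 \left(3 - 4 \left(\left(-4\right) \left(-7\right)\right)\right) = -6690 - 23 \left(3 - 112\right) = -6690 - -2507 = -6690 + 2507 = -4183$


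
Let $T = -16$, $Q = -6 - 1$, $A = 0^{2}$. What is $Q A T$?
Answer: $0$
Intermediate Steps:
$A = 0$
$Q = -7$
$Q A T = \left(-7\right) 0 \left(-16\right) = 0 \left(-16\right) = 0$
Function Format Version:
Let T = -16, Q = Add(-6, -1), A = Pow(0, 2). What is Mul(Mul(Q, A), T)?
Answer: 0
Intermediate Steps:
A = 0
Q = -7
Mul(Mul(Q, A), T) = Mul(Mul(-7, 0), -16) = Mul(0, -16) = 0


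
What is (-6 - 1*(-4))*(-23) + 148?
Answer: 194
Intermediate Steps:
(-6 - 1*(-4))*(-23) + 148 = (-6 + 4)*(-23) + 148 = -2*(-23) + 148 = 46 + 148 = 194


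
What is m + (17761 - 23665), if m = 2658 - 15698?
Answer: -18944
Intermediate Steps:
m = -13040
m + (17761 - 23665) = -13040 + (17761 - 23665) = -13040 - 5904 = -18944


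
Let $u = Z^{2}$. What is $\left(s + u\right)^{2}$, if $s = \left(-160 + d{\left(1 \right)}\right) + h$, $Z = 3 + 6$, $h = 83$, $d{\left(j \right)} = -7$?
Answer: $9$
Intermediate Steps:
$Z = 9$
$s = -84$ ($s = \left(-160 - 7\right) + 83 = -167 + 83 = -84$)
$u = 81$ ($u = 9^{2} = 81$)
$\left(s + u\right)^{2} = \left(-84 + 81\right)^{2} = \left(-3\right)^{2} = 9$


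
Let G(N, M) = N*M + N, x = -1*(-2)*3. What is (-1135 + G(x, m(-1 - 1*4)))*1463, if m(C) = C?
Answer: -1695617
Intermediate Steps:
x = 6 (x = 2*3 = 6)
G(N, M) = N + M*N (G(N, M) = M*N + N = N + M*N)
(-1135 + G(x, m(-1 - 1*4)))*1463 = (-1135 + 6*(1 + (-1 - 1*4)))*1463 = (-1135 + 6*(1 + (-1 - 4)))*1463 = (-1135 + 6*(1 - 5))*1463 = (-1135 + 6*(-4))*1463 = (-1135 - 24)*1463 = -1159*1463 = -1695617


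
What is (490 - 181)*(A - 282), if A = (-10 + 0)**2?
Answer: -56238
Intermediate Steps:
A = 100 (A = (-10)**2 = 100)
(490 - 181)*(A - 282) = (490 - 181)*(100 - 282) = 309*(-182) = -56238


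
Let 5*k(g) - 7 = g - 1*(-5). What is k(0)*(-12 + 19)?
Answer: 84/5 ≈ 16.800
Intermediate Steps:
k(g) = 12/5 + g/5 (k(g) = 7/5 + (g - 1*(-5))/5 = 7/5 + (g + 5)/5 = 7/5 + (5 + g)/5 = 7/5 + (1 + g/5) = 12/5 + g/5)
k(0)*(-12 + 19) = (12/5 + (1/5)*0)*(-12 + 19) = (12/5 + 0)*7 = (12/5)*7 = 84/5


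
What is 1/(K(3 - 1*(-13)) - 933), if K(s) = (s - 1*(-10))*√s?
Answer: -1/829 ≈ -0.0012063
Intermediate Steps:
K(s) = √s*(10 + s) (K(s) = (s + 10)*√s = (10 + s)*√s = √s*(10 + s))
1/(K(3 - 1*(-13)) - 933) = 1/(√(3 - 1*(-13))*(10 + (3 - 1*(-13))) - 933) = 1/(√(3 + 13)*(10 + (3 + 13)) - 933) = 1/(√16*(10 + 16) - 933) = 1/(4*26 - 933) = 1/(104 - 933) = 1/(-829) = -1/829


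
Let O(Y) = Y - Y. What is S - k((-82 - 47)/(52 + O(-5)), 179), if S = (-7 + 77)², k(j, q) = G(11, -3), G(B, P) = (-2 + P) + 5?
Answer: 4900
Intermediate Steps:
O(Y) = 0
G(B, P) = 3 + P
k(j, q) = 0 (k(j, q) = 3 - 3 = 0)
S = 4900 (S = 70² = 4900)
S - k((-82 - 47)/(52 + O(-5)), 179) = 4900 - 1*0 = 4900 + 0 = 4900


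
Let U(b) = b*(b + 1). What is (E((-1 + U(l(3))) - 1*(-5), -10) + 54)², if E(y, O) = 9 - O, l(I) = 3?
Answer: 5329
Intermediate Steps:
U(b) = b*(1 + b)
(E((-1 + U(l(3))) - 1*(-5), -10) + 54)² = ((9 - 1*(-10)) + 54)² = ((9 + 10) + 54)² = (19 + 54)² = 73² = 5329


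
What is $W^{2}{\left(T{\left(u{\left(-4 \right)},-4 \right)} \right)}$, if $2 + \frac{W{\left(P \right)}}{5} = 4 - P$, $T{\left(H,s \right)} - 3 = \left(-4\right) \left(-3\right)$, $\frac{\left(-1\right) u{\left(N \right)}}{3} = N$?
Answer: $4225$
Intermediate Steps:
$u{\left(N \right)} = - 3 N$
$T{\left(H,s \right)} = 15$ ($T{\left(H,s \right)} = 3 - -12 = 3 + 12 = 15$)
$W{\left(P \right)} = 10 - 5 P$ ($W{\left(P \right)} = -10 + 5 \left(4 - P\right) = -10 - \left(-20 + 5 P\right) = 10 - 5 P$)
$W^{2}{\left(T{\left(u{\left(-4 \right)},-4 \right)} \right)} = \left(10 - 75\right)^{2} = \left(-65\right)^{2} = 4225$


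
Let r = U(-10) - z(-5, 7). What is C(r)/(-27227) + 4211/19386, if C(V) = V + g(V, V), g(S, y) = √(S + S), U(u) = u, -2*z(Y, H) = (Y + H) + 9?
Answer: 57370067/263911311 - 3*I/27227 ≈ 0.21738 - 0.00011018*I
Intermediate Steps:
z(Y, H) = -9/2 - H/2 - Y/2 (z(Y, H) = -((Y + H) + 9)/2 = -((H + Y) + 9)/2 = -(9 + H + Y)/2 = -9/2 - H/2 - Y/2)
g(S, y) = √2*√S (g(S, y) = √(2*S) = √2*√S)
r = -9/2 (r = -10 - (-9/2 - ½*7 - ½*(-5)) = -10 - (-9/2 - 7/2 + 5/2) = -10 - 1*(-11/2) = -10 + 11/2 = -9/2 ≈ -4.5000)
C(V) = V + √2*√V
C(r)/(-27227) + 4211/19386 = (-9/2 + √2*√(-9/2))/(-27227) + 4211/19386 = (-9/2 + √2*(3*I*√2/2))*(-1/27227) + 4211*(1/19386) = (-9/2 + 3*I)*(-1/27227) + 4211/19386 = (9/54454 - 3*I/27227) + 4211/19386 = 57370067/263911311 - 3*I/27227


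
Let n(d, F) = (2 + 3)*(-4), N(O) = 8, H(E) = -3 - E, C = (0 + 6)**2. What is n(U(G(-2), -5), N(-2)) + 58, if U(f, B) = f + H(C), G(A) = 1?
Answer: 38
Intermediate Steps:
C = 36 (C = 6**2 = 36)
U(f, B) = -39 + f (U(f, B) = f + (-3 - 1*36) = f + (-3 - 36) = f - 39 = -39 + f)
n(d, F) = -20 (n(d, F) = 5*(-4) = -20)
n(U(G(-2), -5), N(-2)) + 58 = -20 + 58 = 38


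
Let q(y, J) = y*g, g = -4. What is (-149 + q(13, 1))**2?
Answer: 40401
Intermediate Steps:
q(y, J) = -4*y (q(y, J) = y*(-4) = -4*y)
(-149 + q(13, 1))**2 = (-149 - 4*13)**2 = (-149 - 52)**2 = (-201)**2 = 40401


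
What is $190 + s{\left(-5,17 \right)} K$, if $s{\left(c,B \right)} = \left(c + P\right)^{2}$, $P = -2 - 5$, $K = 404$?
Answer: $58366$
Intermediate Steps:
$P = -7$ ($P = -2 - 5 = -7$)
$s{\left(c,B \right)} = \left(-7 + c\right)^{2}$ ($s{\left(c,B \right)} = \left(c - 7\right)^{2} = \left(-7 + c\right)^{2}$)
$190 + s{\left(-5,17 \right)} K = 190 + \left(-7 - 5\right)^{2} \cdot 404 = 190 + \left(-12\right)^{2} \cdot 404 = 190 + 144 \cdot 404 = 190 + 58176 = 58366$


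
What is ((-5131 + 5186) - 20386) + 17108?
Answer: -3223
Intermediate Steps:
((-5131 + 5186) - 20386) + 17108 = (55 - 20386) + 17108 = -20331 + 17108 = -3223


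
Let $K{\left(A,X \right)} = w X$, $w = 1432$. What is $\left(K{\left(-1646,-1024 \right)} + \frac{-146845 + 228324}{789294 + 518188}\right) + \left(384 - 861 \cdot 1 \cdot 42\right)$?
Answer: $- \frac{1964028774893}{1307482} \approx -1.5021 \cdot 10^{6}$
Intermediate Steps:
$K{\left(A,X \right)} = 1432 X$
$\left(K{\left(-1646,-1024 \right)} + \frac{-146845 + 228324}{789294 + 518188}\right) + \left(384 - 861 \cdot 1 \cdot 42\right) = \left(1432 \left(-1024\right) + \frac{-146845 + 228324}{789294 + 518188}\right) + \left(384 - 861 \cdot 1 \cdot 42\right) = \left(-1466368 + \frac{81479}{1307482}\right) + \left(384 - 36162\right) = \left(-1466368 + 81479 \cdot \frac{1}{1307482}\right) + \left(384 - 36162\right) = \left(-1466368 + \frac{81479}{1307482}\right) - 35778 = - \frac{1917249683897}{1307482} - 35778 = - \frac{1964028774893}{1307482}$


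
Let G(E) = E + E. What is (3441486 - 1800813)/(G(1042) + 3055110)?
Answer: 1640673/3057194 ≈ 0.53666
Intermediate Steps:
G(E) = 2*E
(3441486 - 1800813)/(G(1042) + 3055110) = (3441486 - 1800813)/(2*1042 + 3055110) = 1640673/(2084 + 3055110) = 1640673/3057194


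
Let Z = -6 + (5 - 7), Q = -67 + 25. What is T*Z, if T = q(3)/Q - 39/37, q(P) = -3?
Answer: 2036/259 ≈ 7.8610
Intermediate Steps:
Q = -42
Z = -8 (Z = -6 - 2 = -8)
T = -509/518 (T = -3/(-42) - 39/37 = -3*(-1/42) - 39*1/37 = 1/14 - 39/37 = -509/518 ≈ -0.98263)
T*Z = -509/518*(-8) = 2036/259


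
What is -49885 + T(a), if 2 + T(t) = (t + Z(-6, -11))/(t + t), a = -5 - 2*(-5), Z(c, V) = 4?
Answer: -498861/10 ≈ -49886.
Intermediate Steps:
a = 5 (a = -5 - 1*(-10) = -5 + 10 = 5)
T(t) = -2 + (4 + t)/(2*t) (T(t) = -2 + (t + 4)/(t + t) = -2 + (4 + t)/((2*t)) = -2 + (4 + t)*(1/(2*t)) = -2 + (4 + t)/(2*t))
-49885 + T(a) = -49885 + (-3/2 + 2/5) = -49885 + (-3/2 + 2*(⅕)) = -49885 + (-3/2 + ⅖) = -49885 - 11/10 = -498861/10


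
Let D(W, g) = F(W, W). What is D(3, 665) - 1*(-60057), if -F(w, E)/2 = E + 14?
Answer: 60023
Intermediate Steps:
F(w, E) = -28 - 2*E (F(w, E) = -2*(E + 14) = -2*(14 + E) = -28 - 2*E)
D(W, g) = -28 - 2*W
D(3, 665) - 1*(-60057) = (-28 - 2*3) - 1*(-60057) = (-28 - 6) + 60057 = -34 + 60057 = 60023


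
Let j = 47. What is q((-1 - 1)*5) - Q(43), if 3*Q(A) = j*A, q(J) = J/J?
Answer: -2018/3 ≈ -672.67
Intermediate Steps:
q(J) = 1
Q(A) = 47*A/3 (Q(A) = (47*A)/3 = 47*A/3)
q((-1 - 1)*5) - Q(43) = 1 - 47*43/3 = 1 - 1*2021/3 = 1 - 2021/3 = -2018/3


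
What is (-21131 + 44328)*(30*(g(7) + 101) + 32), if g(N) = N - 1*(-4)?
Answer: 78684224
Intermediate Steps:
g(N) = 4 + N (g(N) = N + 4 = 4 + N)
(-21131 + 44328)*(30*(g(7) + 101) + 32) = (-21131 + 44328)*(30*((4 + 7) + 101) + 32) = 23197*(30*(11 + 101) + 32) = 23197*(30*112 + 32) = 23197*(3360 + 32) = 23197*3392 = 78684224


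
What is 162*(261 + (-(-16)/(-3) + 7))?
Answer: 42552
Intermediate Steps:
162*(261 + (-(-16)/(-3) + 7)) = 162*(261 + (-(-16)*(-1)/3 + 7)) = 162*(261 + (-8*⅔ + 7)) = 162*(261 + (-16/3 + 7)) = 162*(261 + 5/3) = 162*(788/3) = 42552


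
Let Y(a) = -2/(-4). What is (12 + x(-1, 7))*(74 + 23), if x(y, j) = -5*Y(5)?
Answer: 1843/2 ≈ 921.50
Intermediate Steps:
Y(a) = ½ (Y(a) = -2*(-¼) = ½)
x(y, j) = -5/2 (x(y, j) = -5*½ = -5/2)
(12 + x(-1, 7))*(74 + 23) = (12 - 5/2)*(74 + 23) = (19/2)*97 = 1843/2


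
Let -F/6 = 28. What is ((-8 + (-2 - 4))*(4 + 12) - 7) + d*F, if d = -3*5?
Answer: 2289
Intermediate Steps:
d = -15
F = -168 (F = -6*28 = -168)
((-8 + (-2 - 4))*(4 + 12) - 7) + d*F = ((-8 + (-2 - 4))*(4 + 12) - 7) - 15*(-168) = ((-8 - 6)*16 - 7) + 2520 = (-14*16 - 7) + 2520 = (-224 - 7) + 2520 = -231 + 2520 = 2289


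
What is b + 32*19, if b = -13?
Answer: 595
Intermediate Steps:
b + 32*19 = -13 + 32*19 = -13 + 608 = 595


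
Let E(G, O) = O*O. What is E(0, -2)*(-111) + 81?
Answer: -363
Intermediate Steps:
E(G, O) = O²
E(0, -2)*(-111) + 81 = (-2)²*(-111) + 81 = 4*(-111) + 81 = -444 + 81 = -363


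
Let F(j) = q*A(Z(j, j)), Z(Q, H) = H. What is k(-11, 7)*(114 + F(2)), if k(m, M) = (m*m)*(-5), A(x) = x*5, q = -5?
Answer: -38720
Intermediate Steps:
A(x) = 5*x
k(m, M) = -5*m² (k(m, M) = m²*(-5) = -5*m²)
F(j) = -25*j
k(-11, 7)*(114 + F(2)) = (-5*(-11)²)*(114 - 25*2) = (-5*121)*(114 - 50) = -605*64 = -38720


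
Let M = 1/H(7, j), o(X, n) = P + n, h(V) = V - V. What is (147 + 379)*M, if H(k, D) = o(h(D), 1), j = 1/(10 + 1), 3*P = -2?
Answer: 1578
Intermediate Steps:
P = -2/3 (P = (1/3)*(-2) = -2/3 ≈ -0.66667)
j = 1/11 ≈ 0.090909
h(V) = 0
o(X, n) = -2/3 + n
H(k, D) = 1/3 (H(k, D) = -2/3 + 1 = 1/3)
M = 3 (M = 1/(1/3) = 3)
(147 + 379)*M = (147 + 379)*3 = 526*3 = 1578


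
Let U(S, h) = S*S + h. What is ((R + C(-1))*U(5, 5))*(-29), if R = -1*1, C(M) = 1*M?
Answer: 1740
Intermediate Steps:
U(S, h) = h + S² (U(S, h) = S² + h = h + S²)
C(M) = M
R = -1
((R + C(-1))*U(5, 5))*(-29) = ((-1 - 1)*(5 + 5²))*(-29) = -2*(5 + 25)*(-29) = -2*30*(-29) = -60*(-29) = 1740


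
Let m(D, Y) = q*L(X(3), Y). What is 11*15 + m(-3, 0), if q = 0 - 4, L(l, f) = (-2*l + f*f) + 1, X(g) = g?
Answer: 185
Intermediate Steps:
L(l, f) = 1 + f² - 2*l (L(l, f) = (-2*l + f²) + 1 = (f² - 2*l) + 1 = 1 + f² - 2*l)
q = -4
m(D, Y) = 20 - 4*Y² (m(D, Y) = -4*(1 + Y² - 2*3) = -4*(1 + Y² - 6) = -4*(-5 + Y²) = 20 - 4*Y²)
11*15 + m(-3, 0) = 11*15 + (20 - 4*0²) = 165 + (20 - 4*0) = 165 + (20 + 0) = 165 + 20 = 185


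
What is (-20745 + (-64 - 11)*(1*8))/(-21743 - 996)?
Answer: 21345/22739 ≈ 0.93870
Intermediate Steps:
(-20745 + (-64 - 11)*(1*8))/(-21743 - 996) = (-20745 - 75*8)/(-22739) = (-20745 - 600)*(-1/22739) = -21345*(-1/22739) = 21345/22739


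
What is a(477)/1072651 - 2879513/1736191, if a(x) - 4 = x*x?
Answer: -2693671752160/1862327012341 ≈ -1.4464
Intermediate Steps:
a(x) = 4 + x**2 (a(x) = 4 + x*x = 4 + x**2)
a(477)/1072651 - 2879513/1736191 = (4 + 477**2)/1072651 - 2879513/1736191 = (4 + 227529)*(1/1072651) - 2879513*1/1736191 = 227533*(1/1072651) - 2879513/1736191 = 227533/1072651 - 2879513/1736191 = -2693671752160/1862327012341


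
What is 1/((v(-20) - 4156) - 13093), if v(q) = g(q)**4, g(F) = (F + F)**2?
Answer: 1/6553599982751 ≈ 1.5259e-13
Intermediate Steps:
g(F) = 4*F**2 (g(F) = (2*F)**2 = 4*F**2)
v(q) = 256*q**8 (v(q) = (4*q**2)**4 = 256*q**8)
1/((v(-20) - 4156) - 13093) = 1/((256*(-20)**8 - 4156) - 13093) = 1/((256*25600000000 - 4156) - 13093) = 1/((6553600000000 - 4156) - 13093) = 1/(6553599995844 - 13093) = 1/6553599982751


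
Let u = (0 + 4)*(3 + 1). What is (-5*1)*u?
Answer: -80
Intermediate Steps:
u = 16 (u = 4*4 = 16)
(-5*1)*u = -5*1*16 = -5*16 = -80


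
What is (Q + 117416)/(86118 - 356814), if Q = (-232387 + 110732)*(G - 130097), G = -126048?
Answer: -10387145797/90232 ≈ -1.1512e+5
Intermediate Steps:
Q = 31161319975 (Q = (-232387 + 110732)*(-126048 - 130097) = -121655*(-256145) = 31161319975)
(Q + 117416)/(86118 - 356814) = (31161319975 + 117416)/(86118 - 356814) = 31161437391/(-270696) = 31161437391*(-1/270696) = -10387145797/90232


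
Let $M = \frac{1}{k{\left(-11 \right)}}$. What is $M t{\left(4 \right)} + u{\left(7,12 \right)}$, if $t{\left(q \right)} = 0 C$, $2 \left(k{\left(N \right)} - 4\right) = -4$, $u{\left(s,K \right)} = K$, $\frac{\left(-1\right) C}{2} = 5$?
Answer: $12$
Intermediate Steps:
$C = -10$ ($C = \left(-2\right) 5 = -10$)
$k{\left(N \right)} = 2$ ($k{\left(N \right)} = 4 + \frac{1}{2} \left(-4\right) = 4 - 2 = 2$)
$t{\left(q \right)} = 0$ ($t{\left(q \right)} = 0 \left(-10\right) = 0$)
$M = \frac{1}{2} \approx 0.5$
$M t{\left(4 \right)} + u{\left(7,12 \right)} = \frac{1}{2} \cdot 0 + 12 = 0 + 12 = 12$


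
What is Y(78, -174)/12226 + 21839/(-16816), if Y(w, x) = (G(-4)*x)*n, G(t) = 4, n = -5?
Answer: -104241967/102796208 ≈ -1.0141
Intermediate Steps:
Y(w, x) = -20*x (Y(w, x) = (4*x)*(-5) = -20*x)
Y(78, -174)/12226 + 21839/(-16816) = -20*(-174)/12226 + 21839/(-16816) = 3480*(1/12226) + 21839*(-1/16816) = 1740/6113 - 21839/16816 = -104241967/102796208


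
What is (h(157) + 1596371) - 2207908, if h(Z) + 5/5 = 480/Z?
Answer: -96010986/157 ≈ -6.1154e+5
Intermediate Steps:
h(Z) = -1 + 480/Z
(h(157) + 1596371) - 2207908 = ((480 - 1*157)/157 + 1596371) - 2207908 = ((480 - 157)/157 + 1596371) - 2207908 = ((1/157)*323 + 1596371) - 2207908 = (323/157 + 1596371) - 2207908 = 250630570/157 - 2207908 = -96010986/157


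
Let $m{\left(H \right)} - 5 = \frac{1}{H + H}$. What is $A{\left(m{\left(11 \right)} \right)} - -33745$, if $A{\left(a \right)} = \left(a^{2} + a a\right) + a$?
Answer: $\frac{4089916}{121} \approx 33801.0$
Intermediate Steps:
$m{\left(H \right)} = 5 + \frac{1}{2 H}$ ($m{\left(H \right)} = 5 + \frac{1}{H + H} = 5 + \frac{1}{2 H}$)
$A{\left(a \right)} = a + 2 a^{2}$ ($A{\left(a \right)} = \left(a^{2} + a^{2}\right) + a = 2 a^{2} + a = a + 2 a^{2}$)
$A{\left(m{\left(11 \right)} \right)} - -33745 = \left(5 + \frac{1}{2 \cdot 11}\right) \left(1 + 2 \left(5 + \frac{1}{2 \cdot 11}\right)\right) - -33745 = \left(5 + \frac{1}{2} \cdot \frac{1}{11}\right) \left(1 + 2 \left(5 + \frac{1}{2} \cdot \frac{1}{11}\right)\right) + 33745 = \left(5 + \frac{1}{22}\right) \left(1 + 2 \left(5 + \frac{1}{22}\right)\right) + 33745 = \frac{111 \left(1 + 2 \cdot \frac{111}{22}\right)}{22} + 33745 = \frac{111 \left(1 + \frac{111}{11}\right)}{22} + 33745 = \frac{111}{22} \cdot \frac{122}{11} + 33745 = \frac{6771}{121} + 33745 = \frac{4089916}{121}$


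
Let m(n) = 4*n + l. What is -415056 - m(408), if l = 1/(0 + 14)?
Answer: -5833633/14 ≈ -4.1669e+5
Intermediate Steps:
l = 1/14 ≈ 0.071429
m(n) = 1/14 + 4*n (m(n) = 4*n + 1/14 = 1/14 + 4*n)
-415056 - m(408) = -415056 - (1/14 + 4*408) = -415056 - (1/14 + 1632) = -415056 - 1*22849/14 = -415056 - 22849/14 = -5833633/14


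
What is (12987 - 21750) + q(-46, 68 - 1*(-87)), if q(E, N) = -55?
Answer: -8818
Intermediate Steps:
(12987 - 21750) + q(-46, 68 - 1*(-87)) = (12987 - 21750) - 55 = -8763 - 55 = -8818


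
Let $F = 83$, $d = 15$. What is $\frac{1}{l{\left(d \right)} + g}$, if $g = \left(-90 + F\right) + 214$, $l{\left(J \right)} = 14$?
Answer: $\frac{1}{221} \approx 0.0045249$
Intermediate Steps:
$g = 207$ ($g = \left(-90 + 83\right) + 214 = -7 + 214 = 207$)
$\frac{1}{l{\left(d \right)} + g} = \frac{1}{14 + 207} = \frac{1}{221}$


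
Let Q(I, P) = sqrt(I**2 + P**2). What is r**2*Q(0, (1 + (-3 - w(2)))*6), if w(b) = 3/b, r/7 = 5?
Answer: 25725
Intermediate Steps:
r = 35 (r = 7*5 = 35)
r**2*Q(0, (1 + (-3 - w(2)))*6) = 35**2*sqrt(0**2 + ((1 + (-3 - 3/2))*6)**2) = 1225*sqrt(0 + ((1 + (-3 - 3/2))*6)**2) = 1225*sqrt(0 + ((1 - 9/2)*6)**2) = 1225*sqrt(0 + (-7/2*6)**2) = 1225*sqrt(0 + (-21)**2) = 1225*sqrt(0 + 441) = 1225*sqrt(441) = 1225*21 = 25725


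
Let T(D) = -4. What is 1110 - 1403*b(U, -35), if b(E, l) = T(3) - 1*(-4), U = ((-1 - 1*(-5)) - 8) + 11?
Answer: 1110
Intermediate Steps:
U = 7 (U = ((-1 + 5) - 8) + 11 = (4 - 8) + 11 = -4 + 11 = 7)
b(E, l) = 0 (b(E, l) = -4 - 1*(-4) = -4 + 4 = 0)
1110 - 1403*b(U, -35) = 1110 - 1403*0 = 1110 + 0 = 1110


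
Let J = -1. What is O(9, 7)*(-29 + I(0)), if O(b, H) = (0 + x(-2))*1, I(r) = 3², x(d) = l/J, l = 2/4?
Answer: 10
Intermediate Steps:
l = ½ (l = 2*(¼) = ½ ≈ 0.50000)
x(d) = -½ (x(d) = (½)/(-1) = (½)*(-1) = -½)
I(r) = 9
O(b, H) = -½ (O(b, H) = (0 - ½)*1 = -½*1 = -½)
O(9, 7)*(-29 + I(0)) = -(-29 + 9)/2 = -½*(-20) = 10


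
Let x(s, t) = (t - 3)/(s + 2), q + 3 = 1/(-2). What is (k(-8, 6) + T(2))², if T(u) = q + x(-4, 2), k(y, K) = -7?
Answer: 100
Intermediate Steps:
q = -7/2 (q = -3 + 1/(-2) = -3 - ½ = -7/2 ≈ -3.5000)
x(s, t) = (-3 + t)/(2 + s)
T(u) = -3 (T(u) = -7/2 + (-3 + 2)/(2 - 4) = -7/2 - 1/(-2) = -7/2 - ½*(-1) = -7/2 + ½ = -3)
(k(-8, 6) + T(2))² = (-7 - 3)² = (-10)² = 100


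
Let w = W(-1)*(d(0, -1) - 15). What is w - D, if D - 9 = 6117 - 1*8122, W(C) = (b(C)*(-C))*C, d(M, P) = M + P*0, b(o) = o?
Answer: 1981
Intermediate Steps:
d(M, P) = M (d(M, P) = M + 0 = M)
W(C) = -C**3 (W(C) = (C*(-C))*C = (-C**2)*C = -C**3)
D = -1996 (D = 9 + (6117 - 1*8122) = 9 + (6117 - 8122) = 9 - 2005 = -1996)
w = -15 (w = (-1*(-1)**3)*(0 - 15) = -1*(-1)*(-15) = 1*(-15) = -15)
w - D = -15 - 1*(-1996) = -15 + 1996 = 1981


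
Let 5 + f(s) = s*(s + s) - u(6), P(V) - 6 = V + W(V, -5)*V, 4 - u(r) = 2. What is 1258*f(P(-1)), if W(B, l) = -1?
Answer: 81770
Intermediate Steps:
u(r) = 2 (u(r) = 4 - 1*2 = 4 - 2 = 2)
P(V) = 6 (P(V) = 6 + (V - V) = 6 + 0 = 6)
f(s) = -7 + 2*s² (f(s) = -5 + (s*(s + s) - 1*2) = -5 + (s*(2*s) - 2) = -5 + (2*s² - 2) = -5 + (-2 + 2*s²) = -7 + 2*s²)
1258*f(P(-1)) = 1258*(-7 + 2*6²) = 1258*(-7 + 2*36) = 1258*(-7 + 72) = 1258*65 = 81770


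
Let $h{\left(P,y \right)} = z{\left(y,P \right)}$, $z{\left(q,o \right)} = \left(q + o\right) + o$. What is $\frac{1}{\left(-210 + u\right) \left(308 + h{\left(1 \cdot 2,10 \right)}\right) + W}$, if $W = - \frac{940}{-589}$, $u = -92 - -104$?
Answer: $- \frac{589}{37551344} \approx -1.5685 \cdot 10^{-5}$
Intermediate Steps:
$z{\left(q,o \right)} = q + 2 o$ ($z{\left(q,o \right)} = \left(o + q\right) + o = q + 2 o$)
$u = 12$ ($u = -92 + 104 = 12$)
$h{\left(P,y \right)} = y + 2 P$
$W = \frac{940}{589}$ ($W = \left(-940\right) \left(- \frac{1}{589}\right) = \frac{940}{589} \approx 1.5959$)
$\frac{1}{\left(-210 + u\right) \left(308 + h{\left(1 \cdot 2,10 \right)}\right) + W} = \frac{1}{\left(-210 + 12\right) \left(308 + \left(10 + 2 \cdot 1 \cdot 2\right)\right) + \frac{940}{589}} = \frac{1}{- 198 \left(308 + \left(10 + 2 \cdot 2\right)\right) + \frac{940}{589}} = \frac{1}{- 198 \left(308 + \left(10 + 4\right)\right) + \frac{940}{589}} = \frac{1}{- 198 \left(308 + 14\right) + \frac{940}{589}} = \frac{1}{\left(-198\right) 322 + \frac{940}{589}} = \frac{1}{-63756 + \frac{940}{589}} = \frac{1}{- \frac{37551344}{589}} = - \frac{589}{37551344}$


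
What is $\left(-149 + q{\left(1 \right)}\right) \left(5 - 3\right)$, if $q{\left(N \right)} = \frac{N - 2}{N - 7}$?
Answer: $- \frac{893}{3} \approx -297.67$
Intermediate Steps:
$q{\left(N \right)} = \frac{-2 + N}{-7 + N}$
$\left(-149 + q{\left(1 \right)}\right) \left(5 - 3\right) = \left(-149 + \frac{-2 + 1}{-7 + 1}\right) \left(5 - 3\right) = \left(-149 + \frac{1}{-6} \left(-1\right)\right) \left(5 - 3\right) = \left(-149 - - \frac{1}{6}\right) 2 = \left(-149 + \frac{1}{6}\right) 2 = \left(- \frac{893}{6}\right) 2 = - \frac{893}{3}$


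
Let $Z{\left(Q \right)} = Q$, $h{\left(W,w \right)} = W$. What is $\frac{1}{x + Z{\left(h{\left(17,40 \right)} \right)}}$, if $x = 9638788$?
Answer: $\frac{1}{9638805} \approx 1.0375 \cdot 10^{-7}$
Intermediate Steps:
$\frac{1}{x + Z{\left(h{\left(17,40 \right)} \right)}} = \frac{1}{9638788 + 17} = \frac{1}{9638805}$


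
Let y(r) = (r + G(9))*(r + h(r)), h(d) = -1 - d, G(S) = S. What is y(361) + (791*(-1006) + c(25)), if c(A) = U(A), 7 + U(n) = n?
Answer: -796098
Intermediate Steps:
U(n) = -7 + n
c(A) = -7 + A
y(r) = -9 - r (y(r) = (r + 9)*(r + (-1 - r)) = (9 + r)*(-1) = -9 - r)
y(361) + (791*(-1006) + c(25)) = (-9 - 1*361) + (791*(-1006) + (-7 + 25)) = (-9 - 361) + (-795746 + 18) = -370 - 795728 = -796098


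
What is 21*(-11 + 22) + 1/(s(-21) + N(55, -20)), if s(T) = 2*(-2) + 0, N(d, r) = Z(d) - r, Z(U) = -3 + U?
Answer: 15709/68 ≈ 231.01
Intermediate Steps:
N(d, r) = -3 + d - r (N(d, r) = (-3 + d) - r = -3 + d - r)
s(T) = -4 (s(T) = -4 + 0 = -4)
21*(-11 + 22) + 1/(s(-21) + N(55, -20)) = 21*(-11 + 22) + 1/(-4 + (-3 + 55 - 1*(-20))) = 21*11 + 1/(-4 + (-3 + 55 + 20)) = 231 + 1/(-4 + 72) = 231 + 1/68 = 15709/68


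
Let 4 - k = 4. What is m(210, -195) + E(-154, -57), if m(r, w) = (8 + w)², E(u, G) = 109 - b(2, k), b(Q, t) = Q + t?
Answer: 35076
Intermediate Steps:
k = 0 (k = 4 - 1*4 = 4 - 4 = 0)
E(u, G) = 107 (E(u, G) = 109 - (2 + 0) = 109 - 1*2 = 109 - 2 = 107)
m(210, -195) + E(-154, -57) = (8 - 195)² + 107 = (-187)² + 107 = 34969 + 107 = 35076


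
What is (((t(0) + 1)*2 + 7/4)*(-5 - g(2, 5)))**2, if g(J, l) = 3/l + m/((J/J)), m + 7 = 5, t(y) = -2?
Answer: 81/100 ≈ 0.81000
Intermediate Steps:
m = -2 (m = -7 + 5 = -2)
g(J, l) = -2 + 3/l (g(J, l) = 3/l - 2/(J/J) = 3/l - 2/1 = 3/l - 2*1 = 3/l - 2 = -2 + 3/l)
(((t(0) + 1)*2 + 7/4)*(-5 - g(2, 5)))**2 = (((-2 + 1)*2 + 7/4)*(-5 - (-2 + 3/5)))**2 = ((-1*2 + 7*(1/4))*(-5 - (-2 + 3*(1/5))))**2 = ((-2 + 7/4)*(-5 - (-2 + 3/5)))**2 = (-(-5 - 1*(-7/5))/4)**2 = (-(-5 + 7/5)/4)**2 = (-1/4*(-18/5))**2 = (9/10)**2 = 81/100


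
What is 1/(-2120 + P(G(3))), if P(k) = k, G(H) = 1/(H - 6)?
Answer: -3/6361 ≈ -0.00047162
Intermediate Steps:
G(H) = 1/(-6 + H)
1/(-2120 + P(G(3))) = 1/(-2120 + 1/(-6 + 3)) = 1/(-2120 + 1/(-3)) = 1/(-2120 - ⅓) = 1/(-6361/3) = -3/6361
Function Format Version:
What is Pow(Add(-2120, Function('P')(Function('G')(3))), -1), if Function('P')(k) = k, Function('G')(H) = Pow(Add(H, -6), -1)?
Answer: Rational(-3, 6361) ≈ -0.00047162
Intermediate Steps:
Function('G')(H) = Pow(Add(-6, H), -1)
Pow(Add(-2120, Function('P')(Function('G')(3))), -1) = Pow(Add(-2120, Pow(Add(-6, 3), -1)), -1) = Pow(Add(-2120, Pow(-3, -1)), -1) = Pow(Add(-2120, Rational(-1, 3)), -1) = Pow(Rational(-6361, 3), -1) = Rational(-3, 6361)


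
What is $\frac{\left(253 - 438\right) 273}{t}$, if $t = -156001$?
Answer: $\frac{50505}{156001} \approx 0.32375$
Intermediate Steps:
$\frac{\left(253 - 438\right) 273}{t} = \frac{\left(253 - 438\right) 273}{-156001} = \left(-185\right) 273 \left(- \frac{1}{156001}\right) = \left(-50505\right) \left(- \frac{1}{156001}\right) = \frac{50505}{156001}$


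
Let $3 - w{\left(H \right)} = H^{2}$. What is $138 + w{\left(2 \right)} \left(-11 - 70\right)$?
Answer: $219$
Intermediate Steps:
$w{\left(H \right)} = 3 - H^{2}$
$138 + w{\left(2 \right)} \left(-11 - 70\right) = 138 + \left(3 - 2^{2}\right) \left(-11 - 70\right) = 138 + \left(3 - 4\right) \left(-81\right) = 138 - -81 = 138 + 81 = 219$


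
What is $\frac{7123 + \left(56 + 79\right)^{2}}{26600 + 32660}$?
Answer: $\frac{6337}{14815} \approx 0.42774$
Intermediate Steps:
$\frac{7123 + \left(56 + 79\right)^{2}}{26600 + 32660} = \frac{7123 + 135^{2}}{59260} = \left(7123 + 18225\right) \frac{1}{59260} = 25348 \cdot \frac{1}{59260} = \frac{6337}{14815}$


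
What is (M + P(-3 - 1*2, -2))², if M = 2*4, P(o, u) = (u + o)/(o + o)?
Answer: 7569/100 ≈ 75.690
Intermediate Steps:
P(o, u) = (o + u)/(2*o) (P(o, u) = (o + u)/((2*o)) = (o + u)*(1/(2*o)) = (o + u)/(2*o))
M = 8
(M + P(-3 - 1*2, -2))² = (8 + ((-3 - 1*2) - 2)/(2*(-3 - 1*2)))² = (8 + ((-3 - 2) - 2)/(2*(-3 - 2)))² = (8 + (½)*(-5 - 2)/(-5))² = (8 + (½)*(-⅕)*(-7))² = (8 + 7/10)² = (87/10)² = 7569/100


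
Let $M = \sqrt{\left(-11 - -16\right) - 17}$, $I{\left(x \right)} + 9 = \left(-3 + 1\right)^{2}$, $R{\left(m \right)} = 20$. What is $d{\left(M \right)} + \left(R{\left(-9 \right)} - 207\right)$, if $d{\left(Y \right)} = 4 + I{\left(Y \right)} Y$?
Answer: $-183 - 10 i \sqrt{3} \approx -183.0 - 17.32 i$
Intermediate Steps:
$I{\left(x \right)} = -5$ ($I{\left(x \right)} = -9 + \left(-3 + 1\right)^{2} = -9 + \left(-2\right)^{2} = -9 + 4 = -5$)
$M = 2 i \sqrt{3}$ ($M = \sqrt{\left(-11 + 16\right) - 17} = \sqrt{5 - 17} = \sqrt{-12} = 2 i \sqrt{3} \approx 3.4641 i$)
$d{\left(Y \right)} = 4 - 5 Y$
$d{\left(M \right)} + \left(R{\left(-9 \right)} - 207\right) = \left(4 - 5 \cdot 2 i \sqrt{3}\right) + \left(20 - 207\right) = \left(4 - 10 i \sqrt{3}\right) + \left(20 - 207\right) = \left(4 - 10 i \sqrt{3}\right) - 187 = -183 - 10 i \sqrt{3}$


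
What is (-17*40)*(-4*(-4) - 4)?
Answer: -8160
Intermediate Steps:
(-17*40)*(-4*(-4) - 4) = -680*(16 - 4) = -680*12 = -8160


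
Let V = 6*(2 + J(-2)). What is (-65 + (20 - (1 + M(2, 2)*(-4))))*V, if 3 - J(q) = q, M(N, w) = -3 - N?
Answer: -2772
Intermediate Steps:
J(q) = 3 - q
V = 42 (V = 6*(2 + (3 - 1*(-2))) = 6*(2 + (3 + 2)) = 6*(2 + 5) = 6*7 = 42)
(-65 + (20 - (1 + M(2, 2)*(-4))))*V = (-65 + (20 - (1 + (-3 - 1*2)*(-4))))*42 = (-65 + (20 - (1 + (-3 - 2)*(-4))))*42 = (-65 + (20 - (1 - 5*(-4))))*42 = (-65 + (20 - (1 + 20)))*42 = (-65 + (20 - 1*21))*42 = (-65 + (20 - 21))*42 = (-65 - 1)*42 = -66*42 = -2772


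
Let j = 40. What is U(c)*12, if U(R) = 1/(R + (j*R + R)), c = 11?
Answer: 2/77 ≈ 0.025974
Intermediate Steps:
U(R) = 1/(42*R) (U(R) = 1/(R + (40*R + R)) = 1/(R + 41*R) = 1/(42*R))
U(c)*12 = ((1/42)/11)*12 = ((1/42)*(1/11))*12 = (1/462)*12 = 2/77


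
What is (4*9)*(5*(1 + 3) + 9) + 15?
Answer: 1059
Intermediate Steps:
(4*9)*(5*(1 + 3) + 9) + 15 = 36*(5*4 + 9) + 15 = 36*(20 + 9) + 15 = 36*29 + 15 = 1044 + 15 = 1059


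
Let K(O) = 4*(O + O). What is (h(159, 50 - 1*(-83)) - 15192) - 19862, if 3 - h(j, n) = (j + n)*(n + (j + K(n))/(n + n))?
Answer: -10005529/133 ≈ -75230.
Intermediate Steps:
K(O) = 8*O (K(O) = 4*(2*O) = 8*O)
h(j, n) = 3 - (j + n)*(n + (j + 8*n)/(2*n)) (h(j, n) = 3 - (j + n)*(n + (j + 8*n)/(n + n)) = 3 - (j + n)*(n + (j + 8*n)/((2*n))) = 3 - (j + n)*(n + (j + 8*n)*(1/(2*n))) = 3 - (j + n)*(n + (j + 8*n)/(2*n)))
(h(159, 50 - 1*(-83)) - 15192) - 19862 = ((3 - (50 - 1*(-83))² - 4*(50 - 1*(-83)) - 9/2*159 - 1*159*(50 - 1*(-83)) - ½*159²/(50 - 1*(-83))) - 15192) - 19862 = ((3 - (50 + 83)² - 4*(50 + 83) - 1431/2 - 1*159*(50 + 83) - ½*25281/(50 + 83)) - 15192) - 19862 = ((3 - 1*133² - 4*133 - 1431/2 - 1*159*133 - ½*25281/133) - 15192) - 19862 = ((3 - 1*17689 - 532 - 1431/2 - 21147 - ½*25281*1/133) - 15192) - 19862 = ((3 - 17689 - 532 - 1431/2 - 21147 - 25281/266) - 15192) - 19862 = (-5343347/133 - 15192) - 19862 = -7363883/133 - 19862 = -10005529/133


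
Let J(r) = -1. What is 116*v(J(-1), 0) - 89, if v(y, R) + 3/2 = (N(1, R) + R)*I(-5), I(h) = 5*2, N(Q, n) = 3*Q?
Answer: 3217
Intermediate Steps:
I(h) = 10
v(y, R) = 57/2 + 10*R (v(y, R) = -3/2 + (3*1 + R)*10 = -3/2 + (3 + R)*10 = -3/2 + (30 + 10*R) = 57/2 + 10*R)
116*v(J(-1), 0) - 89 = 116*(57/2 + 10*0) - 89 = 116*(57/2 + 0) - 89 = 116*(57/2) - 89 = 3306 - 89 = 3217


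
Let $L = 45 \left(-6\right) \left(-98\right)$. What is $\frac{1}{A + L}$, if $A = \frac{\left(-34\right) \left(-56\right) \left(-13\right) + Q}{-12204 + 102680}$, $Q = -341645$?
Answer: $\frac{90476}{2393628563} \approx 3.7799 \cdot 10^{-5}$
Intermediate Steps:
$L = 26460$ ($L = \left(-270\right) \left(-98\right) = 26460$)
$A = - \frac{366397}{90476}$ ($A = \frac{\left(-34\right) \left(-56\right) \left(-13\right) - 341645}{-12204 + 102680} = \frac{1904 \left(-13\right) - 341645}{90476} = \left(-24752 - 341645\right) \frac{1}{90476} = \left(-366397\right) \frac{1}{90476} = - \frac{366397}{90476} \approx -4.0497$)
$\frac{1}{A + L} = \frac{1}{- \frac{366397}{90476} + 26460} = \frac{1}{\frac{2393628563}{90476}} = \frac{90476}{2393628563}$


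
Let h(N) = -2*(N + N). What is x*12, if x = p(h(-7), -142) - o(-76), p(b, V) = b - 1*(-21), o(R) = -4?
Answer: 636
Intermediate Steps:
h(N) = -4*N
p(b, V) = 21 + b (p(b, V) = b + 21 = 21 + b)
x = 53 (x = (21 - 4*(-7)) - 1*(-4) = (21 + 28) + 4 = 49 + 4 = 53)
x*12 = 53*12 = 636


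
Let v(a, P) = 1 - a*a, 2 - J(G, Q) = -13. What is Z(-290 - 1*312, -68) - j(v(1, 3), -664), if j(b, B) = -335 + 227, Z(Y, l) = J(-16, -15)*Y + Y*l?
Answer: 32014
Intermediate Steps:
J(G, Q) = 15 (J(G, Q) = 2 - 1*(-13) = 2 + 13 = 15)
Z(Y, l) = 15*Y + Y*l
v(a, P) = 1 - a²
j(b, B) = -108
Z(-290 - 1*312, -68) - j(v(1, 3), -664) = (-290 - 1*312)*(15 - 68) - 1*(-108) = (-290 - 312)*(-53) + 108 = -602*(-53) + 108 = 31906 + 108 = 32014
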